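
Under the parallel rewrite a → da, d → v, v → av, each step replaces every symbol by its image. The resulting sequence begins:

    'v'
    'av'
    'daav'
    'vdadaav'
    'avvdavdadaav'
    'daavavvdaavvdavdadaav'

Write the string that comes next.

vdadaavdaavavvdadaavavvdaavvdavdadaav

Replace each of the 21 characters of daavavvdaavvdavdadaav in place — v da da av da av av v da da av av v da av v da v da da av — and concatenate.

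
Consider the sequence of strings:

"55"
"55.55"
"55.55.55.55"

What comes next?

Every step duplicates the string with '.' between the halves.
So the next term is two copies of 55.55.55.55 with '.' between the halves.

55.55.55.55.55.55.55.55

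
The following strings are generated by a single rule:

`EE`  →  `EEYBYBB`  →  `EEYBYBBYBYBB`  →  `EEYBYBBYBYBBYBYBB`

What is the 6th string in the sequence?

The strings grow by a fixed suffix YBYBB each time.
From EEYBYBBYBYBBYBYBB, 2 further steps: EEYBYBBYBYBBYBYBB → EEYBYBBYBYBBYBYBBYBYBB → (answer).

EEYBYBBYBYBBYBYBBYBYBBYBYBB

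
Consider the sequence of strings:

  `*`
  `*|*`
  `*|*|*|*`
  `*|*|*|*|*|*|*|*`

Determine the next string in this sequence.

*|*|*|*|*|*|*|*|*|*|*|*|*|*|*|*

s(k+1) = s(k)·|·s(k) — each term doubles the last with '|' between the halves.
One more doubling of *|*|*|*|*|*|*|* gives the answer.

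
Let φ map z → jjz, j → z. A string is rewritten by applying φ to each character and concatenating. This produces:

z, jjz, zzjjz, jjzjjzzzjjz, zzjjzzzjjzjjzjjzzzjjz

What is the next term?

Rewriting the 21 symbols of zzjjzzzjjzjjzjjzzzjjz one by one yields jjz jjz z z jjz jjz jjz z z jjz z z jjz z z jjz jjz jjz z z jjz; concatenated:

jjzjjzzzjjzjjzjjzzzjjzzzjjzzzjjzjjzjjzzzjjz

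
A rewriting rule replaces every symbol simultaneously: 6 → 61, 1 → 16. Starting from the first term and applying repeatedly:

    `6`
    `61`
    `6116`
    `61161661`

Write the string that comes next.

Expanding 61161661: 6→61, 1→16, 1→16, 6→61, 1→16, 6→61, 6→61, 1→16. Concatenated: 61 16 16 61 16 61 61 16.

6116166116616116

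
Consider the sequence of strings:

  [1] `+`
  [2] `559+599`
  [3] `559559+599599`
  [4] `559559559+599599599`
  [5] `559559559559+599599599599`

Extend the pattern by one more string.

559559559559559+599599599599599

Every step adds 559 to the front and 599 to the end of the previous string.
So the next term is 559·559559559559+599599599599·599.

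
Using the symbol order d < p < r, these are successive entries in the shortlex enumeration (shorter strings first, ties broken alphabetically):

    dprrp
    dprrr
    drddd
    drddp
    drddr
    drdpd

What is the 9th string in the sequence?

Advancing 3 positions from drdpd through drdpd → drdpp → drdpr reaches term 9.

drdrd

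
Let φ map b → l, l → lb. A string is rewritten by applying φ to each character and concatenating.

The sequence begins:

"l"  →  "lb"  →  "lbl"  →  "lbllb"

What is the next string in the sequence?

Apply φ to lbllb symbol by symbol: l→lb, b→l, l→lb, l→lb, b→l; joined: lb l lb lb l.

lbllblbl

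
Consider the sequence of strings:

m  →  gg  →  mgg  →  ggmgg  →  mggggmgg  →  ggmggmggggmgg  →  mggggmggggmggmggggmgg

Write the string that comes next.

Each term (from the third on) is the two preceding terms concatenated in order: term 3 = m·gg = mgg.
Continuing: ggmggmggggmgg · mggggmggggmggmggggmgg gives term 8.

ggmggmggggmggmggggmggggmggmggggmgg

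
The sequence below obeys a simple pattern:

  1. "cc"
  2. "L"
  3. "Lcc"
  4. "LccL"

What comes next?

LccLLcc

From term 3 onward, concatenate the last term with the second-to-last: L·cc = Lcc, Lcc·L = LccL, …
So term 5 is LccL·Lcc.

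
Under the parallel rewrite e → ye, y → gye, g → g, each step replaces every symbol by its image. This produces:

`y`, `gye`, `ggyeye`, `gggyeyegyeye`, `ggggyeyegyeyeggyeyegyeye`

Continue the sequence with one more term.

gggggyeyegyeyeggyeyegyeyegggyeyegyeyeggyeyegyeye

Replace each of the 24 characters of ggggyeyegyeyeggyeyegyeye in place — g g g g gye ye gye ye g gye ye gye ye g g gye ye gye ye g gye ye gye ye — and concatenate.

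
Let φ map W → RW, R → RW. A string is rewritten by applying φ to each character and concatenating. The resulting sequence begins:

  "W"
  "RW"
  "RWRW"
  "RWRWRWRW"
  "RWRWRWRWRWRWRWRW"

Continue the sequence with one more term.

Replace each of the 16 characters of RWRWRWRWRWRWRWRW in place — RW RW RW RW RW RW RW RW RW RW RW RW RW RW RW RW — and concatenate.

RWRWRWRWRWRWRWRWRWRWRWRWRWRWRWRW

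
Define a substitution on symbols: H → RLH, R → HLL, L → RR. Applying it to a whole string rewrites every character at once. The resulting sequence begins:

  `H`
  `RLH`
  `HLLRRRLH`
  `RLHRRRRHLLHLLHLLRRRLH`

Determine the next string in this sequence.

HLLRRRLHHLLHLLHLLHLLRLHRRRRRLHRRRRRLHRRRRHLLHLLHLLRRRLH

Replace each of the 21 characters of RLHRRRRHLLHLLHLLRRRLH in place — HLL RR RLH HLL HLL HLL HLL RLH RR RR RLH RR RR RLH RR RR HLL HLL HLL RR RLH — and concatenate.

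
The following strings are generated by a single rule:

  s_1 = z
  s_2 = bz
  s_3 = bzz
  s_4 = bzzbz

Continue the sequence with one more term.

Each term (from the third on) is the previous term followed by the one before it: term 3 = bz·z = bzz.
The next term joins bzzbz and bzz.

bzzbzbzz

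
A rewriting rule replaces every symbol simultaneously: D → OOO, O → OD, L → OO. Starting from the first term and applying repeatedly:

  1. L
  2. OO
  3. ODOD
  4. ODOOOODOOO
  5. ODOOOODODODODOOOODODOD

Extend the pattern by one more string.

Rewriting the 22 symbols of ODOOOODODODODOOOODODOD one by one yields OD OOO OD OD OD OD OOO OD OOO OD OOO OD OOO OD OD OD OD OOO OD OOO OD OOO; concatenated:

ODOOOODODODODOOOODOOOODOOOODOOOODODODODOOOODOOOODOOO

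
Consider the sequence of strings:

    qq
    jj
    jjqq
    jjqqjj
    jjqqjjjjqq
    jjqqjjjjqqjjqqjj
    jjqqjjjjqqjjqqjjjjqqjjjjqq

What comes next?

jjqqjjjjqqjjqqjjjjqqjjjjqqjjqqjjjjqqjjqqjj

Each term (from the third on) is the previous term followed by the one before it: term 3 = jj·qq = jjqq.
So term 8 is jjqqjjjjqqjjqqjjjjqqjjjjqq·jjqqjjjjqqjjqqjj.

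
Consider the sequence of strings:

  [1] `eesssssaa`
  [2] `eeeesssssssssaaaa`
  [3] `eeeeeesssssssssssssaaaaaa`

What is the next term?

Reading off run lengths: e runs 2, 4, 6; s runs 5, 9, 13; a runs 2, 4, 6 — each is linear in n (n = 1, 2, …).
For the next term, n = 4, so the run lengths are 8, 17, 8.

eeeeeeeesssssssssssssssssaaaaaaaa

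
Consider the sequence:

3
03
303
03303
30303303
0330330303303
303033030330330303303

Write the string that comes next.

Each term (from the third on) is the two preceding terms concatenated in order: term 3 = 3·03 = 303.
So term 8 is 0330330303303·303033030330330303303.

0330330303303303033030330330303303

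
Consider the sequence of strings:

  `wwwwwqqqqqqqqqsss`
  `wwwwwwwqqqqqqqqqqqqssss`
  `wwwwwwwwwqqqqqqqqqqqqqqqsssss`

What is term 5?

The n-th term is 2n-1 w's then 3n q's then n s's, where the shown terms are n = 3, 4, 5.
Setting n = 7 gives 13, 21, 7 characters in each block.

wwwwwwwwwwwwwqqqqqqqqqqqqqqqqqqqqqsssssss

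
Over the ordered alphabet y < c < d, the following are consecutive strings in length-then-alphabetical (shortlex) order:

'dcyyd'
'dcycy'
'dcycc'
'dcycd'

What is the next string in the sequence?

dcydy

Treat dcycd as a base-3 numeral over the given alphabet and add one, carrying through any trailing d's.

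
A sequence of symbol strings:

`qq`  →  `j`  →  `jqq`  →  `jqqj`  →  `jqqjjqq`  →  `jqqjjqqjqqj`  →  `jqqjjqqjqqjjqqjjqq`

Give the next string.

This is a Fibonacci-style word recurrence s(k) = s(k−1)·s(k−2): e.g. j·qq = jqq.
Continuing: jqqjjqqjqqjjqqjjqq · jqqjjqqjqqj gives term 8.

jqqjjqqjqqjjqqjjqqjqqjjqqjqqj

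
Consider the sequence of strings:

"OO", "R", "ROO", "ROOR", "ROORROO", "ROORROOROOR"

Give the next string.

From term 3 onward, concatenate the last term with the second-to-last: R·OO = ROO, ROO·R = ROOR, …
So term 7 is ROORROOROOR·ROORROO.

ROORROOROORROORROO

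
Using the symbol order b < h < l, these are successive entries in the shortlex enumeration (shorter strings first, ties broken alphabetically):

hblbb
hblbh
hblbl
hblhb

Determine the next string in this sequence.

hblhh

Treat hblhb as a base-3 numeral over the given alphabet and add one, carrying through any trailing l's.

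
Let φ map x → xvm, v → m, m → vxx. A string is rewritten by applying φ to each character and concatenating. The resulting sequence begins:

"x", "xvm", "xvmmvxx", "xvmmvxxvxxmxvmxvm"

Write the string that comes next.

Rewriting the 17 symbols of xvmmvxxvxxmxvmxvm one by one yields xvm m vxx vxx m xvm xvm m xvm xvm vxx xvm m vxx xvm m vxx; concatenated:

xvmmvxxvxxmxvmxvmmxvmxvmvxxxvmmvxxxvmmvxx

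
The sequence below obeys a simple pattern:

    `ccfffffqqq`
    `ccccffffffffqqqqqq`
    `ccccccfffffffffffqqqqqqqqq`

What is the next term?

ccccccccffffffffffffffqqqqqqqqqqqq

The n-th term is 2n c's then 3n+2 f's then 3n q's (n = 1, 2, …).
At n = 4 the blocks have lengths 8, 14, 12.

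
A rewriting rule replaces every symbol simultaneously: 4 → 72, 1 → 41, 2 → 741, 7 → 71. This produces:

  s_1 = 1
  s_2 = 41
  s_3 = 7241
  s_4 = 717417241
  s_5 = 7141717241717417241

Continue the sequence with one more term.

φ(7141717241717417241) expands symbol-by-symbol to 71 41 72 41 71 41 71 741 72 41 71 41 71 72 41 71 741 72 41; joining the 19 pieces gives the next term.

7141724171417174172417141717241717417241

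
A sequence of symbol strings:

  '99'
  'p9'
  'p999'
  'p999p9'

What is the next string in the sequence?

From term 3 onward, concatenate the last term with the second-to-last: p9·99 = p999, p999·p9 = p999p9, …
Continuing: p999p9 · p999 gives term 5.

p999p9p999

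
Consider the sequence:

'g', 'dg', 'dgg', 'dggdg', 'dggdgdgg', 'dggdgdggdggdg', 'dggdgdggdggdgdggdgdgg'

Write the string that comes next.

dggdgdggdggdgdggdgdggdggdgdggdggdg

This is a Fibonacci-style word recurrence s(k) = s(k−1)·s(k−2): e.g. dg·g = dgg.
Continuing: dggdgdggdggdgdggdgdgg · dggdgdggdggdg gives term 8.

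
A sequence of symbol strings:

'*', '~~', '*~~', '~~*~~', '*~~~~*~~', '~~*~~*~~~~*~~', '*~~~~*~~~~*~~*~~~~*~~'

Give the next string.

From term 3 onward, concatenate the second-to-last term with the last: *·~~ = *~~, ~~·*~~ = ~~*~~, …
Continuing: ~~*~~*~~~~*~~ · *~~~~*~~~~*~~*~~~~*~~ gives term 8.

~~*~~*~~~~*~~*~~~~*~~~~*~~*~~~~*~~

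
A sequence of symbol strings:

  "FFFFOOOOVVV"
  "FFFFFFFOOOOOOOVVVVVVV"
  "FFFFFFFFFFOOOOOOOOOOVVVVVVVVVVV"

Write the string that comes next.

Each string has the form F^{3n+1} O^{3n+1} V^{4n-1} (n = 1, 2, …).
Setting n = 4 gives 13, 13, 15 characters in each block.

FFFFFFFFFFFFFOOOOOOOOOOOOOVVVVVVVVVVVVVVV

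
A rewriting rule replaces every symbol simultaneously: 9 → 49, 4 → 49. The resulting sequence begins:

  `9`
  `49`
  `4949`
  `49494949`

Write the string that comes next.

4949494949494949

Expanding 49494949: 4→49, 9→49, 4→49, 9→49, 4→49, 9→49, 4→49, 9→49. Concatenated: 49 49 49 49 49 49 49 49.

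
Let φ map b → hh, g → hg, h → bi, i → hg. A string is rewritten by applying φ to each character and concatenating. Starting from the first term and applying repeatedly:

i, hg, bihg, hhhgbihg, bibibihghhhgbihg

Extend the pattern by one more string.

Rewriting the 16 symbols of bibibihghhhgbihg one by one yields hh hg hh hg hh hg bi hg bi bi bi hg hh hg bi hg; concatenated:

hhhghhhghhhgbihgbibibihghhhgbihg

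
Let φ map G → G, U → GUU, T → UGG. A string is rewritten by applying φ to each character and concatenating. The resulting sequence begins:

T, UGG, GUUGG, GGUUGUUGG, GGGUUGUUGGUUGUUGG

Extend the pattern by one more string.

Applying the rule to each of the 17 symbols of GGGUUGUUGGUUGUUGG gives the pieces G G G GUU GUU G GUU GUU G G GUU GUU G GUU GUU G G, which concatenate to the answer.

GGGGUUGUUGGUUGUUGGGUUGUUGGUUGUUGG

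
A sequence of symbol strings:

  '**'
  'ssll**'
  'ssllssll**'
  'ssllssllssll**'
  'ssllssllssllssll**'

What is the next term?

ssllssllssllssllssll**

Each term is the previous one with ssll prepended.
One more step from ssllssllssllssll** gives the answer.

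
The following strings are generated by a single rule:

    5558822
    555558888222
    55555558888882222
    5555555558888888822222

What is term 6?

Term n consists of 2n+1 5's, followed by 2n 8's, followed by n+1 2's (n = 1, 2, …).
Setting n = 6 gives 13, 12, 7 characters in each block.

55555555555558888888888882222222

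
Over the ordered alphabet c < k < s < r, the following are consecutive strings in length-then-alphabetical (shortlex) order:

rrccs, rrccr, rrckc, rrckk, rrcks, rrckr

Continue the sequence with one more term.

rrcsc

The successor of rrckr increments the rightmost position that isn't already r and resets every position after it to c.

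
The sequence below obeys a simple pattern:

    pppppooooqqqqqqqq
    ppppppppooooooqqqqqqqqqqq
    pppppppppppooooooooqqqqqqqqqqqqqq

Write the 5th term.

pppppppppppppppppooooooooooooqqqqqqqqqqqqqqqqqqqq

Each string has the form p^{3n-1} o^{2n} q^{3n+2}, where the shown terms are n = 2, 3, 4.
At n = 6 the blocks have lengths 17, 12, 20.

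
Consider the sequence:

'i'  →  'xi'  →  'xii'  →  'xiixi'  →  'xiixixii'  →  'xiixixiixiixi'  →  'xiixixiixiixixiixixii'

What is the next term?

xiixixiixiixixiixixiixiixixiixiixi

This is a Fibonacci-style word recurrence s(k) = s(k−1)·s(k−2): e.g. xi·i = xii.
So term 8 is xiixixiixiixixiixixii·xiixixiixiixi.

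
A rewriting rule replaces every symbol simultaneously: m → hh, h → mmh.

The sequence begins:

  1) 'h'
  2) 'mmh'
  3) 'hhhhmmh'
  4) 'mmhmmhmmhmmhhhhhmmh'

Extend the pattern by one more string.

hhhhmmhhhhhmmhhhhhmmhhhhhmmhmmhmmhmmhmmhhhhhmmh

φ(mmhmmhmmhmmhhhhhmmh) expands symbol-by-symbol to hh hh mmh hh hh mmh hh hh mmh hh hh mmh mmh mmh mmh mmh hh hh mmh; joining the 19 pieces gives the next term.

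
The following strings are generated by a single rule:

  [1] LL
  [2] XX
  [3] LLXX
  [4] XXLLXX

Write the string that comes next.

LLXXXXLLXX

From term 3 onward, concatenate the second-to-last term with the last: LL·XX = LLXX, XX·LLXX = XXLLXX, …
The next term joins LLXX and XXLLXX.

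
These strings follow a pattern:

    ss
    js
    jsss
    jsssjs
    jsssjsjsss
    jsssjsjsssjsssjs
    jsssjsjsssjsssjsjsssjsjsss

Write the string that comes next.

Each term (from the third on) is the previous term followed by the one before it: term 3 = js·ss = jsss.
The next term joins jsssjsjsssjsssjsjsssjsjsss and jsssjsjsssjsssjs.

jsssjsjsssjsssjsjsssjsjsssjsssjsjsssjsssjs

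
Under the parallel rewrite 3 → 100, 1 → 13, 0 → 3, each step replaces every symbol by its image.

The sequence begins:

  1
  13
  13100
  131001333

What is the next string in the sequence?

Rewriting each symbol of 131001333: 1→13, 3→100, 1→13, 0→3, 0→3, 1→13, 3→100, 3→100, 3→100, which concatenates to 13 100 13 3 3 13 100 100 100.

13100133313100100100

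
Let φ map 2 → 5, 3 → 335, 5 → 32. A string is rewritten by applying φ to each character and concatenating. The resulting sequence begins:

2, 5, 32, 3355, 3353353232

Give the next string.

335335323353353233553355

Expanding 3353353232: 3→335, 3→335, 5→32, 3→335, 3→335, 5→32, 3→335, 2→5, 3→335, 2→5. Concatenated: 335 335 32 335 335 32 335 5 335 5.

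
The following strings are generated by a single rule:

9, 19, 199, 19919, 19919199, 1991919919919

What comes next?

199191991991919919199

This is a Fibonacci-style word recurrence s(k) = s(k−1)·s(k−2): e.g. 19·9 = 199.
Continuing: 1991919919919 · 19919199 gives term 7.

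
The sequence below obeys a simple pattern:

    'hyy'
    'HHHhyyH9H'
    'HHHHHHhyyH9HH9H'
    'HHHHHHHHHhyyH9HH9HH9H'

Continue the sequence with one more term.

Every step adds HHH to the front and H9H to the end of the previous string.
Applying this once more to HHHHHHHHHhyyH9HH9HH9H:

HHHHHHHHHHHHhyyH9HH9HH9HH9H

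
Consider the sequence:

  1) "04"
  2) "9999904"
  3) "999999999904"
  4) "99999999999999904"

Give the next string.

Each term is the previous one with 99999 prepended.
Applying this once more to 99999999999999904:

9999999999999999999904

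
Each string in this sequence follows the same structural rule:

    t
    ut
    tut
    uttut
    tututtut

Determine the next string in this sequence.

uttuttututtut

Each term (from the third on) is the two preceding terms concatenated in order: term 3 = t·ut = tut.
So term 6 is uttut·tututtut.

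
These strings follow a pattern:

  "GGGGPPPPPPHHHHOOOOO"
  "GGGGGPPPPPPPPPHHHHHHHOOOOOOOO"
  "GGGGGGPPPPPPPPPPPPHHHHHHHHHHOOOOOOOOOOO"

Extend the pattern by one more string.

GGGGGGGPPPPPPPPPPPPPPPHHHHHHHHHHHHHOOOOOOOOOOOOOO

Term n consists of n+2 G's, followed by 3n P's, followed by 3n-2 H's, followed by 3n-1 O's, where the shown terms are n = 2, 3, 4.
For the next term, n = 5, so the run lengths are 7, 15, 13, 14.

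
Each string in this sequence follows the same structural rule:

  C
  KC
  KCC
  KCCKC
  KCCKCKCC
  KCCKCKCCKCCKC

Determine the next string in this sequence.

KCCKCKCCKCCKCKCCKCKCC

This is a Fibonacci-style word recurrence s(k) = s(k−1)·s(k−2): e.g. KC·C = KCC.
So term 7 is KCCKCKCCKCCKC·KCCKCKCC.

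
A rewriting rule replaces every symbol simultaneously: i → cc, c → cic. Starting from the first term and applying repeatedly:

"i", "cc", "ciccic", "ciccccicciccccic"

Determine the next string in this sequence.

Rewriting the 16 symbols of ciccccicciccccic one by one yields cic cc cic cic cic cic cc cic cic cc cic cic cic cic cc cic; concatenated:

ciccccicciccicciccccicciccccicciccicciccccic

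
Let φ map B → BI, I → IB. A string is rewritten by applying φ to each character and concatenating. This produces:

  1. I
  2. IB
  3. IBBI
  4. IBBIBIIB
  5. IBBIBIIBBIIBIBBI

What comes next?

Applying the rule to each of the 16 symbols of IBBIBIIBBIIBIBBI gives the pieces IB BI BI IB BI IB IB BI BI IB IB BI IB BI BI IB, which concatenate to the answer.

IBBIBIIBBIIBIBBIBIIBIBBIIBBIBIIB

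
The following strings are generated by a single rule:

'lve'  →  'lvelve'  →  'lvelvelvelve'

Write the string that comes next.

Every step duplicates the string.
So the next term is two copies of lvelvelvelve.

lvelvelvelvelvelvelvelve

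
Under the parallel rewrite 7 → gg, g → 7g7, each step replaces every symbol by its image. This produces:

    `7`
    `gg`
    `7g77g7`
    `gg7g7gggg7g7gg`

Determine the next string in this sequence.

Rewriting the 14 symbols of gg7g7gggg7g7gg one by one yields 7g7 7g7 gg 7g7 gg 7g7 7g7 7g7 7g7 gg 7g7 gg 7g7 7g7; concatenated:

7g77g7gg7g7gg7g77g77g77g7gg7g7gg7g77g7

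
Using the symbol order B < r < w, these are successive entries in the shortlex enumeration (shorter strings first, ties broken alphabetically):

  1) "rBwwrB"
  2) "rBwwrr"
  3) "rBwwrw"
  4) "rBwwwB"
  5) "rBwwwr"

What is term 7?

rrBBBB

Advancing 2 positions from rBwwwr through rBwwwr → rBwwww reaches term 7.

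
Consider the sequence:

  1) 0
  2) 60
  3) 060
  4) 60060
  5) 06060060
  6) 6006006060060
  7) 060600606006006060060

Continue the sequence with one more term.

From term 3 onward, concatenate the second-to-last term with the last: 0·60 = 060, 60·060 = 60060, …
The next term joins 6006006060060 and 060600606006006060060.

6006006060060060600606006006060060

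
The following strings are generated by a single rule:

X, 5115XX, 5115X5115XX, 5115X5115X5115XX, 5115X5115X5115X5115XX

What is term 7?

5115X5115X5115X5115X5115X5115XX

Every step adds 5115X at the front: s(k+1) = 5115X·s(k).
From 5115X5115X5115X5115XX, 2 further steps: 5115X5115X5115X5115XX → 5115X5115X5115X5115X5115XX → (answer).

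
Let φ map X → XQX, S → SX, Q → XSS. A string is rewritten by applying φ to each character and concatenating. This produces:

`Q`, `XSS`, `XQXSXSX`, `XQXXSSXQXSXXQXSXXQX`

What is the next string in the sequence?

XQXXSSXQXXQXSXSXXQXXSSXQXSXXQXXQXXSSXQXSXXQXXQXXSSXQX

Replace each of the 19 characters of XQXXSSXQXSXXQXSXXQX in place — XQX XSS XQX XQX SX SX XQX XSS XQX SX XQX XQX XSS XQX SX XQX XQX XSS XQX — and concatenate.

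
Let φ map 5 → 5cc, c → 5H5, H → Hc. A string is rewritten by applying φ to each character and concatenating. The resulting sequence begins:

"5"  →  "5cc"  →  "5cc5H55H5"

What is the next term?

Apply φ to 5cc5H55H5 symbol by symbol: 5→5cc, c→5H5, c→5H5, 5→5cc, H→Hc, 5→5cc, 5→5cc, H→Hc, 5→5cc; joined: 5cc 5H5 5H5 5cc Hc 5cc 5cc Hc 5cc.

5cc5H55H55ccHc5cc5ccHc5cc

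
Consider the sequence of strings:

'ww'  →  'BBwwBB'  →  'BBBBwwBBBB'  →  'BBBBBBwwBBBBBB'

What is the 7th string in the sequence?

BBBBBBBBBBBBwwBBBBBBBBBBBB

Every step adds BB to the front and BB to the end of the previous string.
From BBBBBBwwBBBBBB, 3 further steps: BBBBBBwwBBBBBB → BBBBBBBBwwBBBBBBBB → BBBBBBBBBBwwBBBBBBBBBB → (answer).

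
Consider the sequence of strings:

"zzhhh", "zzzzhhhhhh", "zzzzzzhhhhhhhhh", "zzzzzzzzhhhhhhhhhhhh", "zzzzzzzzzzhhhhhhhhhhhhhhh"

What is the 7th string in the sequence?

The n-th term is 2n z's then 3n h's (n = 1, 2, …).
For term 7, n = 7, so the run lengths are 14, 21.

zzzzzzzzzzzzzzhhhhhhhhhhhhhhhhhhhhh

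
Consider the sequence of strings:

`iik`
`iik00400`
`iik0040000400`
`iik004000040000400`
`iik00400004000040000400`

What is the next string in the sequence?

Each term is the previous one with 00400 appended.
Applying this once more to iik00400004000040000400:

iik0040000400004000040000400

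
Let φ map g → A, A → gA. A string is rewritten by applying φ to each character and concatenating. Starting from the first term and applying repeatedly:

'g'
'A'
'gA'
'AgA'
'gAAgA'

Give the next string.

AgAgAAgA

Rewriting each symbol of gAAgA: g→A, A→gA, A→gA, g→A, A→gA, which concatenates to A gA gA A gA.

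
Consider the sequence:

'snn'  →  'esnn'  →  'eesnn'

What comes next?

The strings grow by a fixed prefix e each time.
One more step from eesnn gives the answer.

eeesnn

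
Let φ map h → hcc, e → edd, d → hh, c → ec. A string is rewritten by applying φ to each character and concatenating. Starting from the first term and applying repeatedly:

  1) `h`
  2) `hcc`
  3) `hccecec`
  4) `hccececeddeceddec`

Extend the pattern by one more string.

Rewriting the 17 symbols of hccececeddeceddec one by one yields hcc ec ec edd ec edd ec edd hh hh edd ec edd hh hh edd ec; concatenated:

hccececeddeceddeceddhhhheddeceddhhhheddec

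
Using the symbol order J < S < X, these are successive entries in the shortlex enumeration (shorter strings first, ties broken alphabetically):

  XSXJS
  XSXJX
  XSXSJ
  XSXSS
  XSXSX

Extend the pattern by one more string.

XSXXJ

The successor of XSXSX increments the rightmost position that isn't already X and resets every position after it to J.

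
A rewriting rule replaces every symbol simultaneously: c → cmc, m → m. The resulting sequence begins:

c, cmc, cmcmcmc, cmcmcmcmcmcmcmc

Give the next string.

cmcmcmcmcmcmcmcmcmcmcmcmcmcmcmc

Applying the rule to each of the 15 symbols of cmcmcmcmcmcmcmc gives the pieces cmc m cmc m cmc m cmc m cmc m cmc m cmc m cmc, which concatenate to the answer.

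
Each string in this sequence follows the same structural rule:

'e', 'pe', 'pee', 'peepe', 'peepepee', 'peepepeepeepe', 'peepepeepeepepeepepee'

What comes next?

peepepeepeepepeepepeepeepepeepeepe

From term 3 onward, concatenate the last term with the second-to-last: pe·e = pee, pee·pe = peepe, …
So term 8 is peepepeepeepepeepepee·peepepeepeepe.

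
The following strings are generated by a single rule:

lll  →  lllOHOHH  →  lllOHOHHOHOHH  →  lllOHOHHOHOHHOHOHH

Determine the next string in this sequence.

Each term is the previous one with OHOHH appended.
Applying this once more to lllOHOHHOHOHHOHOHH:

lllOHOHHOHOHHOHOHHOHOHH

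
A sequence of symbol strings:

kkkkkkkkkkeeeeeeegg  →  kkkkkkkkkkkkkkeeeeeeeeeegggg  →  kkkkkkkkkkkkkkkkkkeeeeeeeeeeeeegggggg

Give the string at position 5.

kkkkkkkkkkkkkkkkkkkkkkkkkkeeeeeeeeeeeeeeeeeeegggggggggg

Term n consists of 4n+2 k's, followed by 3n+1 e's, followed by 2n-2 g's, where the shown terms are n = 2, 3, 4.
For term 5, n = 6, so the run lengths are 26, 19, 10.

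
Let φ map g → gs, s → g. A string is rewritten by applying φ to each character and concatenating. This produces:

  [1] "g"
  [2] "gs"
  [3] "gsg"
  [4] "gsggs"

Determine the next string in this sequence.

Rewriting each symbol of gsggs: g→gs, s→g, g→gs, g→gs, s→g, which concatenates to gs g gs gs g.

gsggsgsg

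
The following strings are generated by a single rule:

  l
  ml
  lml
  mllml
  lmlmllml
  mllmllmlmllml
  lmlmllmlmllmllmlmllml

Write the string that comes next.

Each term (from the third on) is the two preceding terms concatenated in order: term 3 = l·ml = lml.
The next term joins mllmllmlmllml and lmlmllmlmllmllmlmllml.

mllmllmlmllmllmlmllmlmllmllmlmllml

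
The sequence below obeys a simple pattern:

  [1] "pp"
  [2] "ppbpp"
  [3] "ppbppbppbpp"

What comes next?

Each string is two copies of the previous one joined by 'b'.
Doubling ppbppbppbpp with 'b' between the halves:

ppbppbppbppbppbppbppbpp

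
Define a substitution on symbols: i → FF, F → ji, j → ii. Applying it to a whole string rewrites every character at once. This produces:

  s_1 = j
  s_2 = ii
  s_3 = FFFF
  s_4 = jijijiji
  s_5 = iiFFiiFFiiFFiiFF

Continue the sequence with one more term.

FFFFjijiFFFFjijiFFFFjijiFFFFjiji

Replace each of the 16 characters of iiFFiiFFiiFFiiFF in place — FF FF ji ji FF FF ji ji FF FF ji ji FF FF ji ji — and concatenate.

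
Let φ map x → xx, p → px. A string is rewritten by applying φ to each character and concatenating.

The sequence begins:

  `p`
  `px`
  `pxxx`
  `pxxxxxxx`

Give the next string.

pxxxxxxxxxxxxxxx

Expanding pxxxxxxx: p→px, x→xx, x→xx, x→xx, x→xx, x→xx, x→xx, x→xx. Concatenated: px xx xx xx xx xx xx xx.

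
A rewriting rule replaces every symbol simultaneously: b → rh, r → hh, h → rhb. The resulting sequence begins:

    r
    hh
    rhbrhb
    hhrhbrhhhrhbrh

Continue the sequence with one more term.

Replace each of the 14 characters of hhrhbrhhhrhbrh in place — rhb rhb hh rhb rh hh rhb rhb rhb hh rhb rh hh rhb — and concatenate.

rhbrhbhhrhbrhhhrhbrhbrhbhhrhbrhhhrhb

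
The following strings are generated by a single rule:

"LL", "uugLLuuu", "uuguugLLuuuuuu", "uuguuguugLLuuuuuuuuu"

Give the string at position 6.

Every step adds uug to the front and uuu to the end of the previous string.
From uuguuguugLLuuuuuuuuu, 2 further steps: uuguuguugLLuuuuuuuuu → uuguuguuguugLLuuuuuuuuuuuu → (answer).

uuguuguuguuguugLLuuuuuuuuuuuuuuu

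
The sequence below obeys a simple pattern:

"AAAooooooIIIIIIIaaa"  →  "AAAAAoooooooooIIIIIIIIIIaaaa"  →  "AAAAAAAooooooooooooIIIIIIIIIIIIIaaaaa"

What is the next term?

The n-th term is 2n-1 A's then 3n o's then 3n+1 I's then n+1 a's, where the shown terms are n = 2, 3, 4.
For the next term, n = 5, so the run lengths are 9, 15, 16, 6.

AAAAAAAAAoooooooooooooooIIIIIIIIIIIIIIIIaaaaaa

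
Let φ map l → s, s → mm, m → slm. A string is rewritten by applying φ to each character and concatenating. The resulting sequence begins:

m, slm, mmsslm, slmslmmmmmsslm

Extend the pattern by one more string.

φ(slmslmmmmmsslm) expands symbol-by-symbol to mm s slm mm s slm slm slm slm slm mm mm s slm; joining the 14 pieces gives the next term.

mmsslmmmsslmslmslmslmslmmmmmsslm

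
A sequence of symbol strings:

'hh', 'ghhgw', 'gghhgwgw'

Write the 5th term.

Each term wraps the previous one in g on the left and gw on the right.
From gghhgwgw, 2 further steps: gghhgwgw → ggghhgwgwgw → (answer).

gggghhgwgwgwgw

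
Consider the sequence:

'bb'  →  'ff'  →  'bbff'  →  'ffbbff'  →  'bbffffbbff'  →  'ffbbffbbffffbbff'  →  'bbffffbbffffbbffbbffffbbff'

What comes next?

Each term (from the third on) is the two preceding terms concatenated in order: term 3 = bb·ff = bbff.
So term 8 is ffbbffbbffffbbff·bbffffbbffffbbffbbffffbbff.

ffbbffbbffffbbffbbffffbbffffbbffbbffffbbff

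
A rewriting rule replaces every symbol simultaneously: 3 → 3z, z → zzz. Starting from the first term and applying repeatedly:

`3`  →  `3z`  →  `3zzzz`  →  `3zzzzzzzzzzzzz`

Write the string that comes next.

Applying the rule to each of the 14 symbols of 3zzzzzzzzzzzzz gives the pieces 3z zzz zzz zzz zzz zzz zzz zzz zzz zzz zzz zzz zzz zzz, which concatenate to the answer.

3zzzzzzzzzzzzzzzzzzzzzzzzzzzzzzzzzzzzzzzz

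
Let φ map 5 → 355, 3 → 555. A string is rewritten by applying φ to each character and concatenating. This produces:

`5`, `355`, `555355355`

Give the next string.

355355355555355355555355355

Expanding 555355355: 5→355, 5→355, 5→355, 3→555, 5→355, 5→355, 3→555, 5→355, 5→355. Concatenated: 355 355 355 555 355 355 555 355 355.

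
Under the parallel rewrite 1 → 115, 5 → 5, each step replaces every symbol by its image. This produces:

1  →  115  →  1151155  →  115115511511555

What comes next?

1151155115115551151155115115555

Replace each of the 15 characters of 115115511511555 in place — 115 115 5 115 115 5 5 115 115 5 115 115 5 5 5 — and concatenate.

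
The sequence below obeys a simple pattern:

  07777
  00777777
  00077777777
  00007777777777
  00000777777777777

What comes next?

00000077777777777777

The n-th term is n-1 0's then 2n 7's, where the shown terms are n = 2, 3, 4, 5, 6.
For the next term, n = 7, so the run lengths are 6, 14.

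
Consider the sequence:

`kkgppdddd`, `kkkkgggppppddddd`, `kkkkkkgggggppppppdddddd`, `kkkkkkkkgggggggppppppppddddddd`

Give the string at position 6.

Reading off run lengths: k runs 2, 4, 6, 8; g runs 1, 3, 5, 7; p runs 2, 4, 6, 8; d runs 4, 5, 6, 7 — each is linear in n (n = 1, 2, …).
For term 6, n = 6, so the run lengths are 12, 11, 12, 9.

kkkkkkkkkkkkgggggggggggppppppppppppddddddddd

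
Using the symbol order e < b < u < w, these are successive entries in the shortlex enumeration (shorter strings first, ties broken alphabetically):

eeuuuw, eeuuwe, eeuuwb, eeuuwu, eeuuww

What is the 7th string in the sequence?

eeuweb

Continuing the enumeration 2 steps past eeuuww: eeuuww → eeuwee → (answer).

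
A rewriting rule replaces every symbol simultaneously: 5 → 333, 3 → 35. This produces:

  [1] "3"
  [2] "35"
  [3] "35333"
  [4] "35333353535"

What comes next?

Expanding 35333353535: 3→35, 5→333, 3→35, 3→35, 3→35, 3→35, 5→333, 3→35, 5→333, 3→35, 5→333. Concatenated: 35 333 35 35 35 35 333 35 333 35 333.

35333353535353333533335333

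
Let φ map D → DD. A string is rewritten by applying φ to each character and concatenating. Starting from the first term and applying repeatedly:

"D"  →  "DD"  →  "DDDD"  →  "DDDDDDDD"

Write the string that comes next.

Rewriting each symbol of DDDDDDDD: D→DD, D→DD, D→DD, D→DD, D→DD, D→DD, D→DD, D→DD, which concatenates to DD DD DD DD DD DD DD DD.

DDDDDDDDDDDDDDDD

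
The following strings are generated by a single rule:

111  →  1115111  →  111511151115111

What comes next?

Each string is two copies of the previous one joined by '5'.
One more doubling of 111511151115111 gives the answer.

1115111511151115111511151115111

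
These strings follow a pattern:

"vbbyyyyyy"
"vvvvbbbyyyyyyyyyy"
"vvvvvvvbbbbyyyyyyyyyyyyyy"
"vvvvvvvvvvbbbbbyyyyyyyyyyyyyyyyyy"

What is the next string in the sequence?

vvvvvvvvvvvvvbbbbbbyyyyyyyyyyyyyyyyyyyyyy

Term n consists of 3n-2 v's, followed by n+1 b's, followed by 4n+2 y's (n = 1, 2, …).
At n = 5 the blocks have lengths 13, 6, 22.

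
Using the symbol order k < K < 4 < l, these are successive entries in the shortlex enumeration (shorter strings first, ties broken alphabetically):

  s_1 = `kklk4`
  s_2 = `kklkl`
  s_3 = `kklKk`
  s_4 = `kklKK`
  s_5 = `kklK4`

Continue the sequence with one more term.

kklKl

Find the rightmost character of kklK4 below l, bump it to the next letter, and reset everything to its right to k.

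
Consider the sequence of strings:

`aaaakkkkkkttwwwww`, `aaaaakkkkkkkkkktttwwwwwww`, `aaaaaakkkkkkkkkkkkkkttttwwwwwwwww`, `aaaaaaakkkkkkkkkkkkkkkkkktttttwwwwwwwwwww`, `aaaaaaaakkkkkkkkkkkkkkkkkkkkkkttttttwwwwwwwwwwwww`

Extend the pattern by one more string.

Reading off run lengths: a runs 4, 5, 6, 7, 8; k runs 6, 10, 14, 18, 22; t runs 2, 3, 4, 5, 6; w runs 5, 7, 9, 11, 13 — each is linear in n (n = 1, 2, …).
At n = 6 the blocks have lengths 9, 26, 7, 15.

aaaaaaaaakkkkkkkkkkkkkkkkkkkkkkkkkktttttttwwwwwwwwwwwwwww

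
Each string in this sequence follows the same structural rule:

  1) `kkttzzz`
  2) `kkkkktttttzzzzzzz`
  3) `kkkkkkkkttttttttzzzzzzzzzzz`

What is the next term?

kkkkkkkkkkktttttttttttzzzzzzzzzzzzzzz

Reading off run lengths: k runs 2, 5, 8; t runs 2, 5, 8; z runs 3, 7, 11 — each is linear in n (n = 1, 2, …).
Setting n = 4 gives 11, 11, 15 characters in each block.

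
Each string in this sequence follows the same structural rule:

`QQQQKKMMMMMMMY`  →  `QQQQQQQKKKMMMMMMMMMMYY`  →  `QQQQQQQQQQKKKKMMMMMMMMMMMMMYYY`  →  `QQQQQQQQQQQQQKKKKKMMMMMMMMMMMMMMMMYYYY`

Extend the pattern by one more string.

QQQQQQQQQQQQQQQQKKKKKKMMMMMMMMMMMMMMMMMMMYYYYY

Term n consists of 3n-2 Q's, followed by n K's, followed by 3n+1 M's, followed by n-1 Y's, where the shown terms are n = 2, 3, 4, 5.
At n = 6 the blocks have lengths 16, 6, 19, 5.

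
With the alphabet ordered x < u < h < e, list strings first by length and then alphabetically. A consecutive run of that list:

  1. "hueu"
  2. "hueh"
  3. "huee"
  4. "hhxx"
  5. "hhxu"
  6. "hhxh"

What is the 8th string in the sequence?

hhux

Stepping forward 2 times from hhxh: hhxh → hhxe, then the target.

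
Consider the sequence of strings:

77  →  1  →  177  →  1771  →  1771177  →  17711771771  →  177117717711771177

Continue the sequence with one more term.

17711771771177117717711771771

From term 3 onward, concatenate the last term with the second-to-last: 1·77 = 177, 177·1 = 1771, …
Continuing: 177117717711771177 · 17711771771 gives term 8.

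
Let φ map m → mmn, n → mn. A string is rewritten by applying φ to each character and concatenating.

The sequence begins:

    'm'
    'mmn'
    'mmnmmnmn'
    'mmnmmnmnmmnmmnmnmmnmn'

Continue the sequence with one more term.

mmnmmnmnmmnmmnmnmmnmnmmnmmnmnmmnmmnmnmmnmnmmnmmnmnmmnmn

φ(mmnmmnmnmmnmmnmnmmnmn) expands symbol-by-symbol to mmn mmn mn mmn mmn mn mmn mn mmn mmn mn mmn mmn mn mmn mn mmn mmn mn mmn mn; joining the 21 pieces gives the next term.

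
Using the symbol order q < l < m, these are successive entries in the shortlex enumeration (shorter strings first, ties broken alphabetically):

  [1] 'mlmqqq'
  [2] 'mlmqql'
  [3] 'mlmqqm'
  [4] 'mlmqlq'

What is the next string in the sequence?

Treat mlmqlq as a base-3 numeral over the given alphabet and add one, carrying through any trailing m's.

mlmqll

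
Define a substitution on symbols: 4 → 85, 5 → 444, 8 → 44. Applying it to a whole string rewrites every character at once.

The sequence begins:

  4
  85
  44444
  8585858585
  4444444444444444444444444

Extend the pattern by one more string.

φ(4444444444444444444444444) expands symbol-by-symbol to 85 85 85 85 85 85 85 85 85 85 85 85 85 85 85 85 85 85 85 85 85 85 85 85 85; joining the 25 pieces gives the next term.

85858585858585858585858585858585858585858585858585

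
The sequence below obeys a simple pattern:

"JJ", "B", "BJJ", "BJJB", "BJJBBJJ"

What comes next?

From term 3 onward, concatenate the last term with the second-to-last: B·JJ = BJJ, BJJ·B = BJJB, …
Continuing: BJJBBJJ · BJJB gives term 6.

BJJBBJJBJJB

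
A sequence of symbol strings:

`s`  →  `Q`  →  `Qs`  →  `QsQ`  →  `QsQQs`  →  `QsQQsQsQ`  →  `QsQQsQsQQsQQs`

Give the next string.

QsQQsQsQQsQQsQsQQsQsQ

This is a Fibonacci-style word recurrence s(k) = s(k−1)·s(k−2): e.g. Q·s = Qs.
So term 8 is QsQQsQsQQsQQs·QsQQsQsQ.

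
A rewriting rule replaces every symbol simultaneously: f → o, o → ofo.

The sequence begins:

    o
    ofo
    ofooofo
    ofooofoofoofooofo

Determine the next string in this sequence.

ofooofoofoofooofoofooofoofooofoofoofooofo

φ(ofooofoofoofooofo) expands symbol-by-symbol to ofo o ofo ofo ofo o ofo ofo o ofo ofo o ofo ofo ofo o ofo; joining the 17 pieces gives the next term.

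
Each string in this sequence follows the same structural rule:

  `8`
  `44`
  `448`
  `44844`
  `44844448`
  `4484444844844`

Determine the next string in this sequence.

Each term (from the third on) is the previous term followed by the one before it: term 3 = 44·8 = 448.
The next term joins 4484444844844 and 44844448.

448444484484444844448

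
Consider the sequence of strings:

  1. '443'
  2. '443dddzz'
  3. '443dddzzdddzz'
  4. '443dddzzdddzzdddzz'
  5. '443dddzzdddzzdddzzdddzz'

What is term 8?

Each term is the previous one with dddzz appended.
From 443dddzzdddzzdddzzdddzz, 3 further steps: 443dddzzdddzzdddzzdddzz → 443dddzzdddzzdddzzdddzzdddzz → 443dddzzdddzzdddzzdddzzdddzzdddzz → (answer).

443dddzzdddzzdddzzdddzzdddzzdddzzdddzz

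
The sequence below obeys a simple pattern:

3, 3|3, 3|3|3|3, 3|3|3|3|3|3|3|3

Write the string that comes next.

3|3|3|3|3|3|3|3|3|3|3|3|3|3|3|3

s(k+1) = s(k)·|·s(k) — each term doubles the last with '|' between the halves.
So the next term is two copies of 3|3|3|3|3|3|3|3 with '|' between the halves.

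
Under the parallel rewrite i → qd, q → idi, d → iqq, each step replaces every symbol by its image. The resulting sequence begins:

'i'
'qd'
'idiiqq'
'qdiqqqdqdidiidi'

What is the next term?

Rewriting the 15 symbols of qdiqqqdqdidiidi one by one yields idi iqq qd idi idi idi iqq idi iqq qd iqq qd qd iqq qd; concatenated:

idiiqqqdidiidiidiiqqidiiqqqdiqqqdqdiqqqd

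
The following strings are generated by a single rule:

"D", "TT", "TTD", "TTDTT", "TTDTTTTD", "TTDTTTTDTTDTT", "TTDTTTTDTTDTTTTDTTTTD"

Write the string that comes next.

TTDTTTTDTTDTTTTDTTTTDTTDTTTTDTTDTT

This is a Fibonacci-style word recurrence s(k) = s(k−1)·s(k−2): e.g. TT·D = TTD.
The next term joins TTDTTTTDTTDTTTTDTTTTD and TTDTTTTDTTDTT.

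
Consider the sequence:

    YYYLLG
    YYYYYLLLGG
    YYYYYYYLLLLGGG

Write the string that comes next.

YYYYYYYYYLLLLLGGGG

Each string has the form Y^{2n+1} L^{n+1} G^{n} (n = 1, 2, …).
Setting n = 4 gives 9, 5, 4 characters in each block.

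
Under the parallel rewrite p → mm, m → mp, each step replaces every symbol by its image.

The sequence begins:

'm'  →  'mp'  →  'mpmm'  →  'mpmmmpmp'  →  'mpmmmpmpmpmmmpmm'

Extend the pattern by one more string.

mpmmmpmpmpmmmpmmmpmmmpmpmpmmmpmp

Applying the rule to each of the 16 symbols of mpmmmpmpmpmmmpmm gives the pieces mp mm mp mp mp mm mp mm mp mm mp mp mp mm mp mp, which concatenate to the answer.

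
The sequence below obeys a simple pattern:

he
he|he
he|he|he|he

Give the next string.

Each string is two copies of the previous one joined by '|'.
Doubling he|he|he|he with '|' between the halves:

he|he|he|he|he|he|he|he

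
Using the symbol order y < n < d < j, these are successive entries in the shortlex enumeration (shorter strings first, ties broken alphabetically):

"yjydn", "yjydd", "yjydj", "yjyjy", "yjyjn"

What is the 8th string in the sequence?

Continuing the enumeration 3 steps past yjyjn: yjyjn → yjyjd → yjyjj → (answer).

yjnyy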